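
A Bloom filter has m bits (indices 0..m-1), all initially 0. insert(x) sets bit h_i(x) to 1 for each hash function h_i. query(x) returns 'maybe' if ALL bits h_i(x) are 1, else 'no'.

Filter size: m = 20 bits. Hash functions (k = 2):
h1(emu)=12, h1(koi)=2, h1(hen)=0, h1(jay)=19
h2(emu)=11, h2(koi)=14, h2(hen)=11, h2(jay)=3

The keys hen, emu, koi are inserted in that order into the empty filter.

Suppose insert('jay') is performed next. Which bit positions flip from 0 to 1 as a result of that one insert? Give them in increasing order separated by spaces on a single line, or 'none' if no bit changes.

Start: bits=00000000000000000000
After insert 'hen': sets bits 0 11 -> bits=10000000000100000000
After insert 'emu': sets bits 11 12 -> bits=10000000000110000000
After insert 'koi': sets bits 2 14 -> bits=10100000000110100000
insert 'jay' would touch bits 3 19; currently bit3=0, bit19=0
Bits that are 0 among those (would change 0->1): 3 19

Answer: 3 19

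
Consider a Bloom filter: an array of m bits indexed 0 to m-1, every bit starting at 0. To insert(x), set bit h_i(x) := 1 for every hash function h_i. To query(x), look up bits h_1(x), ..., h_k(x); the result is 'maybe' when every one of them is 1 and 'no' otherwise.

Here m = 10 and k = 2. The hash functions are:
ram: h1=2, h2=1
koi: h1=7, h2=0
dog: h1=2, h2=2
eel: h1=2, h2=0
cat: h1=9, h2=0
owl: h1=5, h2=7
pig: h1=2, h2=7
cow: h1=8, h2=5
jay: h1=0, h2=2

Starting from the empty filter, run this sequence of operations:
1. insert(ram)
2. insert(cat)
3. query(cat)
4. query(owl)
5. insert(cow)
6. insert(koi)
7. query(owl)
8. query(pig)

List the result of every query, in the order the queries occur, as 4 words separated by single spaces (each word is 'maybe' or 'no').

Start: bits=0000000000
Op 1: insert ram -> sets bits 1 2 -> bits=0110000000
Op 2: insert cat -> sets bits 0 9 -> bits=1110000001
Op 3: query cat -> checks bit0=1, bit9=1 (all 1) -> maybe
Op 4: query owl -> checks bit5=0, bit7=0 (has a 0) -> no
Op 5: insert cow -> sets bits 5 8 -> bits=1110010011
Op 6: insert koi -> sets bits 0 7 -> bits=1110010111
Op 7: query owl -> checks bit5=1, bit7=1 (all 1) -> maybe
Op 8: query pig -> checks bit2=1, bit7=1 (all 1) -> maybe
Query results in order: maybe no maybe maybe

Answer: maybe no maybe maybe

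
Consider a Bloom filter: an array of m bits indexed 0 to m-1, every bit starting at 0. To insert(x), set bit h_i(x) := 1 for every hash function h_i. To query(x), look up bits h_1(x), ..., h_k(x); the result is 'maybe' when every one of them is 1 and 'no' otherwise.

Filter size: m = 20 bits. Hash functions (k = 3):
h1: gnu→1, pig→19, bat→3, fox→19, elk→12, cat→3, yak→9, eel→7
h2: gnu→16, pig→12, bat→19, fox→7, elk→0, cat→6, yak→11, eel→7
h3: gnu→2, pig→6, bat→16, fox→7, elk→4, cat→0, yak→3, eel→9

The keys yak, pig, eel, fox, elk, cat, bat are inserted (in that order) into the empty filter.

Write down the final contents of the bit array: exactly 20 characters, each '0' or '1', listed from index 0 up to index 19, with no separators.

Start: bits=00000000000000000000
After insert 'yak': sets bits 3 9 11 -> bits=00010000010100000000
After insert 'pig': sets bits 6 12 19 -> bits=00010010010110000001
After insert 'eel': sets bits 7 9 -> bits=00010011010110000001
After insert 'fox': sets bits 7 19 -> bits=00010011010110000001
After insert 'elk': sets bits 0 4 12 -> bits=10011011010110000001
After insert 'cat': sets bits 0 3 6 -> bits=10011011010110000001
After insert 'bat': sets bits 3 16 19 -> bits=10011011010110001001

Answer: 10011011010110001001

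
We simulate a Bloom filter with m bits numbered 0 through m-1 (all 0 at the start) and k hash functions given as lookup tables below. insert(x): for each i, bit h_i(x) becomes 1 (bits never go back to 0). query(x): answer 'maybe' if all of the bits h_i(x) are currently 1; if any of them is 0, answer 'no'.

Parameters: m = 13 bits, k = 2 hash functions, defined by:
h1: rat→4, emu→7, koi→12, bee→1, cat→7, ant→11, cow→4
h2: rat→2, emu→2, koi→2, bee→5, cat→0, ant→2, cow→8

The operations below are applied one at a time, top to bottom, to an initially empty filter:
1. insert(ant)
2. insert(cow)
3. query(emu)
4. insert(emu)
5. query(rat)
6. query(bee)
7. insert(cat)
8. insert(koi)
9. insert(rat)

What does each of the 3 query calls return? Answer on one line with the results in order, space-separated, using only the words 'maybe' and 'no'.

Start: bits=0000000000000
Op 1: insert ant -> sets bits 2 11 -> bits=0010000000010
Op 2: insert cow -> sets bits 4 8 -> bits=0010100010010
Op 3: query emu -> checks bit2=1, bit7=0 (has a 0) -> no
Op 4: insert emu -> sets bits 2 7 -> bits=0010100110010
Op 5: query rat -> checks bit2=1, bit4=1 (all 1) -> maybe
Op 6: query bee -> checks bit1=0, bit5=0 (has a 0) -> no
Op 7: insert cat -> sets bits 0 7 -> bits=1010100110010
Op 8: insert koi -> sets bits 2 12 -> bits=1010100110011
Op 9: insert rat -> sets bits 2 4 -> bits=1010100110011
Query results in order: no maybe no

Answer: no maybe no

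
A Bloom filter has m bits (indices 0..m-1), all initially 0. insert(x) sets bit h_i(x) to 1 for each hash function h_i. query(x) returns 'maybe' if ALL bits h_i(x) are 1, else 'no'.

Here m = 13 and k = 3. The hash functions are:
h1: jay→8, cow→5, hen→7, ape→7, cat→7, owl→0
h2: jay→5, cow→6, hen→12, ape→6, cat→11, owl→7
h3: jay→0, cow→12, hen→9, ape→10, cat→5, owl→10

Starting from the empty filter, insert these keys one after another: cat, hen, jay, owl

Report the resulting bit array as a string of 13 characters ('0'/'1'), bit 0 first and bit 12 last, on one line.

Answer: 1000010111111

Derivation:
Start: bits=0000000000000
After insert 'cat': sets bits 5 7 11 -> bits=0000010100010
After insert 'hen': sets bits 7 9 12 -> bits=0000010101011
After insert 'jay': sets bits 0 5 8 -> bits=1000010111011
After insert 'owl': sets bits 0 7 10 -> bits=1000010111111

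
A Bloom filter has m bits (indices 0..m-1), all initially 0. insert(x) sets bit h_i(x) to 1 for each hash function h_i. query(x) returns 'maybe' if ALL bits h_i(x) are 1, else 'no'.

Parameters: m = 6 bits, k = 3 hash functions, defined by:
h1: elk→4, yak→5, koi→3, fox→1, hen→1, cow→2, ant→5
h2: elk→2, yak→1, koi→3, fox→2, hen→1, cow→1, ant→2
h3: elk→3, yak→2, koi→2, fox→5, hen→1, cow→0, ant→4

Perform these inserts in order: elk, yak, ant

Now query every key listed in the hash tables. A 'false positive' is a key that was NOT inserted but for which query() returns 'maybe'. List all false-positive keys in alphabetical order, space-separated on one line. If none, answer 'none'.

Answer: fox hen koi

Derivation:
Start: bits=000000
After insert 'elk': sets bits 2 3 4 -> bits=001110
After insert 'yak': sets bits 1 2 5 -> bits=011111
After insert 'ant': sets bits 2 4 5 -> bits=011111
Not inserted: cow fox hen koi — query each against bits=011111:
query cow: checks bit0=0, bit1=1, bit2=1 (has a 0) -> no => not a false positive
query fox: checks bit1=1, bit2=1, bit5=1 (all 1) -> maybe => FALSE POSITIVE
query hen: checks bit1=1 (all 1) -> maybe => FALSE POSITIVE
query koi: checks bit2=1, bit3=1 (all 1) -> maybe => FALSE POSITIVE
False positives (alphabetical): fox hen koi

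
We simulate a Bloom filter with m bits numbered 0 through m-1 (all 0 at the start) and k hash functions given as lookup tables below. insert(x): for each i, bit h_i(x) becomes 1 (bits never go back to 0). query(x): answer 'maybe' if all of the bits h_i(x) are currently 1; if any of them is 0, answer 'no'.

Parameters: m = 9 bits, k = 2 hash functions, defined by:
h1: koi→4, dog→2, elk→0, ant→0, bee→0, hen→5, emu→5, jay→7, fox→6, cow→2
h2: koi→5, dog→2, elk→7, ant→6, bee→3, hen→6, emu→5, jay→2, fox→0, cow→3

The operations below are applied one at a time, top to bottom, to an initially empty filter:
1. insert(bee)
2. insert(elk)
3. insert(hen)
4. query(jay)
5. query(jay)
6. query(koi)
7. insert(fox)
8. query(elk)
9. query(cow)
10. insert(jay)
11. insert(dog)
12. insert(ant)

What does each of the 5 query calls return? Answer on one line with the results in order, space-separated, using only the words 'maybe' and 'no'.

Answer: no no no maybe no

Derivation:
Start: bits=000000000
Op 1: insert bee -> sets bits 0 3 -> bits=100100000
Op 2: insert elk -> sets bits 0 7 -> bits=100100010
Op 3: insert hen -> sets bits 5 6 -> bits=100101110
Op 4: query jay -> checks bit2=0, bit7=1 (has a 0) -> no
Op 5: query jay -> checks bit2=0, bit7=1 (has a 0) -> no
Op 6: query koi -> checks bit4=0, bit5=1 (has a 0) -> no
Op 7: insert fox -> sets bits 0 6 -> bits=100101110
Op 8: query elk -> checks bit0=1, bit7=1 (all 1) -> maybe
Op 9: query cow -> checks bit2=0, bit3=1 (has a 0) -> no
Op 10: insert jay -> sets bits 2 7 -> bits=101101110
Op 11: insert dog -> sets bits 2 -> bits=101101110
Op 12: insert ant -> sets bits 0 6 -> bits=101101110
Query results in order: no no no maybe no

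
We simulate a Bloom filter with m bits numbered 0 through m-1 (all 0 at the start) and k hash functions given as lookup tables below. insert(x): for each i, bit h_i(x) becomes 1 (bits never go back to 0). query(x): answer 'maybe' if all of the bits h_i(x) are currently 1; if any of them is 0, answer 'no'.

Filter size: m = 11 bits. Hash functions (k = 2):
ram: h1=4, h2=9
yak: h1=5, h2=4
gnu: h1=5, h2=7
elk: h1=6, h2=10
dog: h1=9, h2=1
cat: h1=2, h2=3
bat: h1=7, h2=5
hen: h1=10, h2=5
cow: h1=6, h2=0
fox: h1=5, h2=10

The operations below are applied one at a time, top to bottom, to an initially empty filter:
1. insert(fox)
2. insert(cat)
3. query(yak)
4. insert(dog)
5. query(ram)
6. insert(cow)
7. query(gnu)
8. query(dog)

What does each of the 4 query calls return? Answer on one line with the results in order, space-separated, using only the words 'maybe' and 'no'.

Answer: no no no maybe

Derivation:
Start: bits=00000000000
Op 1: insert fox -> sets bits 5 10 -> bits=00000100001
Op 2: insert cat -> sets bits 2 3 -> bits=00110100001
Op 3: query yak -> checks bit4=0, bit5=1 (has a 0) -> no
Op 4: insert dog -> sets bits 1 9 -> bits=01110100011
Op 5: query ram -> checks bit4=0, bit9=1 (has a 0) -> no
Op 6: insert cow -> sets bits 0 6 -> bits=11110110011
Op 7: query gnu -> checks bit5=1, bit7=0 (has a 0) -> no
Op 8: query dog -> checks bit1=1, bit9=1 (all 1) -> maybe
Query results in order: no no no maybe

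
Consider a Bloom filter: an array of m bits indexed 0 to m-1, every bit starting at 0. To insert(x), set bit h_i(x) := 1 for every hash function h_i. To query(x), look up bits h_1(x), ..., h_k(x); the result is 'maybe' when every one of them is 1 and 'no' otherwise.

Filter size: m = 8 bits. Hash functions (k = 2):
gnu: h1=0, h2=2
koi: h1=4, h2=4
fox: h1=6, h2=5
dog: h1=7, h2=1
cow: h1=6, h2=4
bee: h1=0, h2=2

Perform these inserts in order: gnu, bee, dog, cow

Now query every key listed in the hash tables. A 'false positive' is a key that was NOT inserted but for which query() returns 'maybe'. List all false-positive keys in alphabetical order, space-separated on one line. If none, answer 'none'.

Start: bits=00000000
After insert 'gnu': sets bits 0 2 -> bits=10100000
After insert 'bee': sets bits 0 2 -> bits=10100000
After insert 'dog': sets bits 1 7 -> bits=11100001
After insert 'cow': sets bits 4 6 -> bits=11101011
Not inserted: fox koi — query each against bits=11101011:
query fox: checks bit5=0, bit6=1 (has a 0) -> no => not a false positive
query koi: checks bit4=1 (all 1) -> maybe => FALSE POSITIVE
False positives (alphabetical): koi

Answer: koi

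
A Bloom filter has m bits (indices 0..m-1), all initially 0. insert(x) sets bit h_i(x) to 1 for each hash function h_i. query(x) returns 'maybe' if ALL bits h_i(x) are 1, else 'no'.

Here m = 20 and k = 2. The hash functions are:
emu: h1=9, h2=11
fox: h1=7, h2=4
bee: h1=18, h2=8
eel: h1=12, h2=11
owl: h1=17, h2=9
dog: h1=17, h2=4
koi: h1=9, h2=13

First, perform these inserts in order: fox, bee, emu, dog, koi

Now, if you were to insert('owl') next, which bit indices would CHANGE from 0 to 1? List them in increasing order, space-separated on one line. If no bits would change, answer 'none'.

Answer: none

Derivation:
Start: bits=00000000000000000000
After insert 'fox': sets bits 4 7 -> bits=00001001000000000000
After insert 'bee': sets bits 8 18 -> bits=00001001100000000010
After insert 'emu': sets bits 9 11 -> bits=00001001110100000010
After insert 'dog': sets bits 4 17 -> bits=00001001110100000110
After insert 'koi': sets bits 9 13 -> bits=00001001110101000110
insert 'owl' would touch bits 9 17; currently bit9=1, bit17=1
Bits that are 0 among those (would change 0->1): none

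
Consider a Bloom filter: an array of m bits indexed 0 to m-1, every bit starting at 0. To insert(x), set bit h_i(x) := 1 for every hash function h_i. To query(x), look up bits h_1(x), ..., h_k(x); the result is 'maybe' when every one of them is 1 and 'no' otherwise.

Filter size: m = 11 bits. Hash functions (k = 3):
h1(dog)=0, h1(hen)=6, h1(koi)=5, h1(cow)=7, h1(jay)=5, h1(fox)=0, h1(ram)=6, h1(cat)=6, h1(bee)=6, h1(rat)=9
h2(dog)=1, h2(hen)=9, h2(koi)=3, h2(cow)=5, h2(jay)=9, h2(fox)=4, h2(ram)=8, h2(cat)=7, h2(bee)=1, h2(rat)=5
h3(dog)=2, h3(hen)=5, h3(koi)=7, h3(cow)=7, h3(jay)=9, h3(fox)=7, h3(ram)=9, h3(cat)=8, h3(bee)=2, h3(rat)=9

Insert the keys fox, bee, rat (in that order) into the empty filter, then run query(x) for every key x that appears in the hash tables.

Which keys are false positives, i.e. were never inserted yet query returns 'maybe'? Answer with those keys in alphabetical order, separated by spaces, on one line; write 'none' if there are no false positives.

Start: bits=00000000000
After insert 'fox': sets bits 0 4 7 -> bits=10001001000
After insert 'bee': sets bits 1 2 6 -> bits=11101011000
After insert 'rat': sets bits 5 9 -> bits=11101111010
Not inserted: cat cow dog hen jay koi ram — query each against bits=11101111010:
query cat: checks bit6=1, bit7=1, bit8=0 (has a 0) -> no => not a false positive
query cow: checks bit5=1, bit7=1 (all 1) -> maybe => FALSE POSITIVE
query dog: checks bit0=1, bit1=1, bit2=1 (all 1) -> maybe => FALSE POSITIVE
query hen: checks bit5=1, bit6=1, bit9=1 (all 1) -> maybe => FALSE POSITIVE
query jay: checks bit5=1, bit9=1 (all 1) -> maybe => FALSE POSITIVE
query koi: checks bit3=0, bit5=1, bit7=1 (has a 0) -> no => not a false positive
query ram: checks bit6=1, bit8=0, bit9=1 (has a 0) -> no => not a false positive
False positives (alphabetical): cow dog hen jay

Answer: cow dog hen jay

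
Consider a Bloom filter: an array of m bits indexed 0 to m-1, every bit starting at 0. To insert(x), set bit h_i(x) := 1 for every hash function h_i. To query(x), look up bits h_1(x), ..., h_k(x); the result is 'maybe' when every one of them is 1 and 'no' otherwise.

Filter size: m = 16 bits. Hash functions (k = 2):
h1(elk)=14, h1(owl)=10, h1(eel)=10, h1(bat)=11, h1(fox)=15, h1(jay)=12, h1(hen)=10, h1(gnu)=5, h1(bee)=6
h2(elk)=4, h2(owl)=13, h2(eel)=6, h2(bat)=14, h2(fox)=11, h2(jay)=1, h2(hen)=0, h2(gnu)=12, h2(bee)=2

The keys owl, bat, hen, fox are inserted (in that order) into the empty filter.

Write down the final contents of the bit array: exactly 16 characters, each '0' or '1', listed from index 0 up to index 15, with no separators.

Answer: 1000000000110111

Derivation:
Start: bits=0000000000000000
After insert 'owl': sets bits 10 13 -> bits=0000000000100100
After insert 'bat': sets bits 11 14 -> bits=0000000000110110
After insert 'hen': sets bits 0 10 -> bits=1000000000110110
After insert 'fox': sets bits 11 15 -> bits=1000000000110111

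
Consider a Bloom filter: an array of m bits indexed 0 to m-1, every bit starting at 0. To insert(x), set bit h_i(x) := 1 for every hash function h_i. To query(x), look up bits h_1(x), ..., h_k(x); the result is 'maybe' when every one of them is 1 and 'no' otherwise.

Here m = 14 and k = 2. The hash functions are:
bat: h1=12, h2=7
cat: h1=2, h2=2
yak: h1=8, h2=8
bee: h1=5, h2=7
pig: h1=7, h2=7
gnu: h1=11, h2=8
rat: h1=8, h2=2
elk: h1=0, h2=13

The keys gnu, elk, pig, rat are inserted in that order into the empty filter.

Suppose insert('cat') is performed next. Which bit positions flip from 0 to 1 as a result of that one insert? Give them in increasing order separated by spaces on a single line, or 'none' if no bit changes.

Answer: none

Derivation:
Start: bits=00000000000000
After insert 'gnu': sets bits 8 11 -> bits=00000000100100
After insert 'elk': sets bits 0 13 -> bits=10000000100101
After insert 'pig': sets bits 7 -> bits=10000001100101
After insert 'rat': sets bits 2 8 -> bits=10100001100101
insert 'cat' would touch bits 2; currently bit2=1
Bits that are 0 among those (would change 0->1): none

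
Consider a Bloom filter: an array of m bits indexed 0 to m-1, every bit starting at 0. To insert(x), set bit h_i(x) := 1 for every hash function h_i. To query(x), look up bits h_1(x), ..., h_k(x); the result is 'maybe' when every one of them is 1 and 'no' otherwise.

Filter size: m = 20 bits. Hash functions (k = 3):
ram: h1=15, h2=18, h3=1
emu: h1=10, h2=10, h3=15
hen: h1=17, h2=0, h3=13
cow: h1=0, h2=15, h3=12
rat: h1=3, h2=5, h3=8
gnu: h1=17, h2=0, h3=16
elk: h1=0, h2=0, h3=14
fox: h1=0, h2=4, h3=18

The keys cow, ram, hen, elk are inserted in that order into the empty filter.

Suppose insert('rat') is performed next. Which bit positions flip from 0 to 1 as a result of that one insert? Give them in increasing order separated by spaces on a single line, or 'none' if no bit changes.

Answer: 3 5 8

Derivation:
Start: bits=00000000000000000000
After insert 'cow': sets bits 0 12 15 -> bits=10000000000010010000
After insert 'ram': sets bits 1 15 18 -> bits=11000000000010010010
After insert 'hen': sets bits 0 13 17 -> bits=11000000000011010110
After insert 'elk': sets bits 0 14 -> bits=11000000000011110110
insert 'rat' would touch bits 3 5 8; currently bit3=0, bit5=0, bit8=0
Bits that are 0 among those (would change 0->1): 3 5 8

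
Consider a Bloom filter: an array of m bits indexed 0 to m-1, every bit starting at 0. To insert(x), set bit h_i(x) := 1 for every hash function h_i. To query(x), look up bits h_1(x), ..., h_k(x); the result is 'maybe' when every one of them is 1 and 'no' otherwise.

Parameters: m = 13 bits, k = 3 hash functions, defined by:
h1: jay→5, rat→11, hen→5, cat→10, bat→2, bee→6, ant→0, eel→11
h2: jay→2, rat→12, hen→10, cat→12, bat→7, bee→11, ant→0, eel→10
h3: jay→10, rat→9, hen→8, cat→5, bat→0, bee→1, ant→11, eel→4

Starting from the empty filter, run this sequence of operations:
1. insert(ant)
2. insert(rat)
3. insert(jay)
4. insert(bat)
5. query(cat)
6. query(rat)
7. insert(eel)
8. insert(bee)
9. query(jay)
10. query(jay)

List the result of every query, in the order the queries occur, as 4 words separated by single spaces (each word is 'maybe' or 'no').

Answer: maybe maybe maybe maybe

Derivation:
Start: bits=0000000000000
Op 1: insert ant -> sets bits 0 11 -> bits=1000000000010
Op 2: insert rat -> sets bits 9 11 12 -> bits=1000000001011
Op 3: insert jay -> sets bits 2 5 10 -> bits=1010010001111
Op 4: insert bat -> sets bits 0 2 7 -> bits=1010010101111
Op 5: query cat -> checks bit5=1, bit10=1, bit12=1 (all 1) -> maybe
Op 6: query rat -> checks bit9=1, bit11=1, bit12=1 (all 1) -> maybe
Op 7: insert eel -> sets bits 4 10 11 -> bits=1010110101111
Op 8: insert bee -> sets bits 1 6 11 -> bits=1110111101111
Op 9: query jay -> checks bit2=1, bit5=1, bit10=1 (all 1) -> maybe
Op 10: query jay -> checks bit2=1, bit5=1, bit10=1 (all 1) -> maybe
Query results in order: maybe maybe maybe maybe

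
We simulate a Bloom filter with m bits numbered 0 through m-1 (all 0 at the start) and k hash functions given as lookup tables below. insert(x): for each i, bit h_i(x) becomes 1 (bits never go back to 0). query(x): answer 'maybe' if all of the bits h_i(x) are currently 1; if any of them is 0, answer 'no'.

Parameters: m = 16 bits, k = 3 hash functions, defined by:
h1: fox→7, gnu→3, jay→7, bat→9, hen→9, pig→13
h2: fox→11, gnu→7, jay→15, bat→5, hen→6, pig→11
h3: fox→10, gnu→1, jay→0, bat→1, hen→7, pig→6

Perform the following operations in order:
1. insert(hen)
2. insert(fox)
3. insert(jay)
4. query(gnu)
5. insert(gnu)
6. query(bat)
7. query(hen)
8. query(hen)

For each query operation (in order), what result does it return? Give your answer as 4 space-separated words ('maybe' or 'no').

Start: bits=0000000000000000
Op 1: insert hen -> sets bits 6 7 9 -> bits=0000001101000000
Op 2: insert fox -> sets bits 7 10 11 -> bits=0000001101110000
Op 3: insert jay -> sets bits 0 7 15 -> bits=1000001101110001
Op 4: query gnu -> checks bit1=0, bit3=0, bit7=1 (has a 0) -> no
Op 5: insert gnu -> sets bits 1 3 7 -> bits=1101001101110001
Op 6: query bat -> checks bit1=1, bit5=0, bit9=1 (has a 0) -> no
Op 7: query hen -> checks bit6=1, bit7=1, bit9=1 (all 1) -> maybe
Op 8: query hen -> checks bit6=1, bit7=1, bit9=1 (all 1) -> maybe
Query results in order: no no maybe maybe

Answer: no no maybe maybe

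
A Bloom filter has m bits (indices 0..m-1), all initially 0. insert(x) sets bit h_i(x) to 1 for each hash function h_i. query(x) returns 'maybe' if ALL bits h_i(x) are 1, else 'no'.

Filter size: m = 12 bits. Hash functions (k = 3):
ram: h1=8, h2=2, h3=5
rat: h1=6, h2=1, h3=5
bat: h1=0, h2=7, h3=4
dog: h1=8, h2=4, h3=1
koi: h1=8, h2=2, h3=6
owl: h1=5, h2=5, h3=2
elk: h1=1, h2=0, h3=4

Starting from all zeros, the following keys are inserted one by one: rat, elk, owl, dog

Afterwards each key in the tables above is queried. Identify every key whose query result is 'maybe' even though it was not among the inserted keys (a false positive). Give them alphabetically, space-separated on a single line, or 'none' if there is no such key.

Answer: koi ram

Derivation:
Start: bits=000000000000
After insert 'rat': sets bits 1 5 6 -> bits=010001100000
After insert 'elk': sets bits 0 1 4 -> bits=110011100000
After insert 'owl': sets bits 2 5 -> bits=111011100000
After insert 'dog': sets bits 1 4 8 -> bits=111011101000
Not inserted: bat koi ram — query each against bits=111011101000:
query bat: checks bit0=1, bit4=1, bit7=0 (has a 0) -> no => not a false positive
query koi: checks bit2=1, bit6=1, bit8=1 (all 1) -> maybe => FALSE POSITIVE
query ram: checks bit2=1, bit5=1, bit8=1 (all 1) -> maybe => FALSE POSITIVE
False positives (alphabetical): koi ram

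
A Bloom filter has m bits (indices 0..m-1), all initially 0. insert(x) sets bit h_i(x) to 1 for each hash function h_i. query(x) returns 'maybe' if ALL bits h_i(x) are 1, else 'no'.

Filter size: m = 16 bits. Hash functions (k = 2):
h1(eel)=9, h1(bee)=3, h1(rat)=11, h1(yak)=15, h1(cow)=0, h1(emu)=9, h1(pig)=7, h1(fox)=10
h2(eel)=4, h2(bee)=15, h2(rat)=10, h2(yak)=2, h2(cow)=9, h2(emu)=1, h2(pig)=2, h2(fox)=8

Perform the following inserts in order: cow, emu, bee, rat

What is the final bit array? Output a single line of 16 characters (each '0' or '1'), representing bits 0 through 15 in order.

Answer: 1101000001110001

Derivation:
Start: bits=0000000000000000
After insert 'cow': sets bits 0 9 -> bits=1000000001000000
After insert 'emu': sets bits 1 9 -> bits=1100000001000000
After insert 'bee': sets bits 3 15 -> bits=1101000001000001
After insert 'rat': sets bits 10 11 -> bits=1101000001110001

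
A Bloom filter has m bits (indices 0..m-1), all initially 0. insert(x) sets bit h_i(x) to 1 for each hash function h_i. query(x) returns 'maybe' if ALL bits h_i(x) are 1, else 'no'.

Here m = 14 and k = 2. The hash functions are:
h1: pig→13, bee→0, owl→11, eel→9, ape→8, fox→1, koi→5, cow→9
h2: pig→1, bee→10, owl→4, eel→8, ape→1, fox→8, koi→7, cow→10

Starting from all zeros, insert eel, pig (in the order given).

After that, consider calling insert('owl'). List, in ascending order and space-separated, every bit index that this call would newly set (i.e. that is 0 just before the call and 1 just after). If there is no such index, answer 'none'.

Start: bits=00000000000000
After insert 'eel': sets bits 8 9 -> bits=00000000110000
After insert 'pig': sets bits 1 13 -> bits=01000000110001
insert 'owl' would touch bits 4 11; currently bit4=0, bit11=0
Bits that are 0 among those (would change 0->1): 4 11

Answer: 4 11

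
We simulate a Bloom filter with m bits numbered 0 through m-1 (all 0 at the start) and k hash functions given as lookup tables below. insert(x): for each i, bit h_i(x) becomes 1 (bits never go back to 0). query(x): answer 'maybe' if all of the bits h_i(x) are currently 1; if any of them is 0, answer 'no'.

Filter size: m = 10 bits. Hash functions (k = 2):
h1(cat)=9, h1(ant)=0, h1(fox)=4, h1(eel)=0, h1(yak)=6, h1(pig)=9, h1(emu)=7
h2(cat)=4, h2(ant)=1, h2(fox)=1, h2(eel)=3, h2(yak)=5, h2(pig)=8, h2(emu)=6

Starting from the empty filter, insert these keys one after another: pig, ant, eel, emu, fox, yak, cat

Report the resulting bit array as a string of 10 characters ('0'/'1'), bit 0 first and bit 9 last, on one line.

Answer: 1101111111

Derivation:
Start: bits=0000000000
After insert 'pig': sets bits 8 9 -> bits=0000000011
After insert 'ant': sets bits 0 1 -> bits=1100000011
After insert 'eel': sets bits 0 3 -> bits=1101000011
After insert 'emu': sets bits 6 7 -> bits=1101001111
After insert 'fox': sets bits 1 4 -> bits=1101101111
After insert 'yak': sets bits 5 6 -> bits=1101111111
After insert 'cat': sets bits 4 9 -> bits=1101111111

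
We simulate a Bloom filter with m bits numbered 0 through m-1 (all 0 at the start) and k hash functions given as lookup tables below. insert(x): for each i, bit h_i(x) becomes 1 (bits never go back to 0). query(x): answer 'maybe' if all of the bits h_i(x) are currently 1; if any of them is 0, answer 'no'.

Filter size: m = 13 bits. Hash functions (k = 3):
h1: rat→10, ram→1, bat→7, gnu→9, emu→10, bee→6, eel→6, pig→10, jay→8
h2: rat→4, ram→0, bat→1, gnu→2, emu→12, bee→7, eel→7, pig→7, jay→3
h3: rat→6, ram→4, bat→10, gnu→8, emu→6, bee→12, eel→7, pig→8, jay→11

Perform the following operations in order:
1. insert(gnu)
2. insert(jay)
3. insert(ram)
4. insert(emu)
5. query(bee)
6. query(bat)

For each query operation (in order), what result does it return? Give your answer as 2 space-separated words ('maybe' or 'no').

Start: bits=0000000000000
Op 1: insert gnu -> sets bits 2 8 9 -> bits=0010000011000
Op 2: insert jay -> sets bits 3 8 11 -> bits=0011000011010
Op 3: insert ram -> sets bits 0 1 4 -> bits=1111100011010
Op 4: insert emu -> sets bits 6 10 12 -> bits=1111101011111
Op 5: query bee -> checks bit6=1, bit7=0, bit12=1 (has a 0) -> no
Op 6: query bat -> checks bit1=1, bit7=0, bit10=1 (has a 0) -> no
Query results in order: no no

Answer: no no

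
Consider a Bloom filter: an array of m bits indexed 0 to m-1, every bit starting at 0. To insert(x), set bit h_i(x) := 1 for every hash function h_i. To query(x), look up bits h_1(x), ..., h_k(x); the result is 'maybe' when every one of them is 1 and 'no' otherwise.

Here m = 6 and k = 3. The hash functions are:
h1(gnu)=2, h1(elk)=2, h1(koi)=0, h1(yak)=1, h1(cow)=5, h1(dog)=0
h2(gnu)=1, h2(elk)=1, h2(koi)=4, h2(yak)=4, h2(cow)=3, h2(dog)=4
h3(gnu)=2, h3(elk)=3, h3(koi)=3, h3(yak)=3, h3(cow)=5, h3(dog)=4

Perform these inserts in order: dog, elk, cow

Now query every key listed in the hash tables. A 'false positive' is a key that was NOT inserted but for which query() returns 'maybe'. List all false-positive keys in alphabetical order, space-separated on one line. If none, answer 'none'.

Answer: gnu koi yak

Derivation:
Start: bits=000000
After insert 'dog': sets bits 0 4 -> bits=100010
After insert 'elk': sets bits 1 2 3 -> bits=111110
After insert 'cow': sets bits 3 5 -> bits=111111
Not inserted: gnu koi yak — query each against bits=111111:
query gnu: checks bit1=1, bit2=1 (all 1) -> maybe => FALSE POSITIVE
query koi: checks bit0=1, bit3=1, bit4=1 (all 1) -> maybe => FALSE POSITIVE
query yak: checks bit1=1, bit3=1, bit4=1 (all 1) -> maybe => FALSE POSITIVE
False positives (alphabetical): gnu koi yak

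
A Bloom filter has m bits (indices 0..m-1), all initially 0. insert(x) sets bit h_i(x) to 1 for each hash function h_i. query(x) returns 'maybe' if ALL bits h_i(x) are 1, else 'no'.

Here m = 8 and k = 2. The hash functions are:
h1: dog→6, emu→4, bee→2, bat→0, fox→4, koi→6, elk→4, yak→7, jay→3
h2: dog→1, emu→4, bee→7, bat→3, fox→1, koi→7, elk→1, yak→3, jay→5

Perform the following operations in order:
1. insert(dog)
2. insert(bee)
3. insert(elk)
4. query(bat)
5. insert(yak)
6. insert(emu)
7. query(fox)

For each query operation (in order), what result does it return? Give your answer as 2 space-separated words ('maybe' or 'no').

Start: bits=00000000
Op 1: insert dog -> sets bits 1 6 -> bits=01000010
Op 2: insert bee -> sets bits 2 7 -> bits=01100011
Op 3: insert elk -> sets bits 1 4 -> bits=01101011
Op 4: query bat -> checks bit0=0, bit3=0 (has a 0) -> no
Op 5: insert yak -> sets bits 3 7 -> bits=01111011
Op 6: insert emu -> sets bits 4 -> bits=01111011
Op 7: query fox -> checks bit1=1, bit4=1 (all 1) -> maybe
Query results in order: no maybe

Answer: no maybe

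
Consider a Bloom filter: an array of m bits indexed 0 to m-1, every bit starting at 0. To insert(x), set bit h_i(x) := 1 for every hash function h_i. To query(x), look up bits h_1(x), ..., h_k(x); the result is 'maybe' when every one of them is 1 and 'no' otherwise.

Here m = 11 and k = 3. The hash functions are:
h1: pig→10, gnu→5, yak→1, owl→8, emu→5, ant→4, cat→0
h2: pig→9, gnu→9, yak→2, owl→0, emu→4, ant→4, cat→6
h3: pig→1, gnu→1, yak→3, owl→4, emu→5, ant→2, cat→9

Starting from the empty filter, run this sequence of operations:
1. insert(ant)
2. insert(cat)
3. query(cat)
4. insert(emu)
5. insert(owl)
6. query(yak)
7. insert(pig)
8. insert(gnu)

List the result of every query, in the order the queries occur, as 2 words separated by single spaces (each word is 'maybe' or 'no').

Answer: maybe no

Derivation:
Start: bits=00000000000
Op 1: insert ant -> sets bits 2 4 -> bits=00101000000
Op 2: insert cat -> sets bits 0 6 9 -> bits=10101010010
Op 3: query cat -> checks bit0=1, bit6=1, bit9=1 (all 1) -> maybe
Op 4: insert emu -> sets bits 4 5 -> bits=10101110010
Op 5: insert owl -> sets bits 0 4 8 -> bits=10101110110
Op 6: query yak -> checks bit1=0, bit2=1, bit3=0 (has a 0) -> no
Op 7: insert pig -> sets bits 1 9 10 -> bits=11101110111
Op 8: insert gnu -> sets bits 1 5 9 -> bits=11101110111
Query results in order: maybe no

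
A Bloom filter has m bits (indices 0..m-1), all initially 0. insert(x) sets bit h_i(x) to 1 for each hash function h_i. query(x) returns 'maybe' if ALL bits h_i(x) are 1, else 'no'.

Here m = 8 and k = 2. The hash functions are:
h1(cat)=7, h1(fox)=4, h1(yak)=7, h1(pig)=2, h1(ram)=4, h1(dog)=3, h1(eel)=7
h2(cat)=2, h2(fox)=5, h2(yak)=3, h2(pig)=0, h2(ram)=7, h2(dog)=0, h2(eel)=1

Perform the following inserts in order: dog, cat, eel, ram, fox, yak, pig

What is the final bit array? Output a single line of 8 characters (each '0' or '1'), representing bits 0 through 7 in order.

Answer: 11111101

Derivation:
Start: bits=00000000
After insert 'dog': sets bits 0 3 -> bits=10010000
After insert 'cat': sets bits 2 7 -> bits=10110001
After insert 'eel': sets bits 1 7 -> bits=11110001
After insert 'ram': sets bits 4 7 -> bits=11111001
After insert 'fox': sets bits 4 5 -> bits=11111101
After insert 'yak': sets bits 3 7 -> bits=11111101
After insert 'pig': sets bits 0 2 -> bits=11111101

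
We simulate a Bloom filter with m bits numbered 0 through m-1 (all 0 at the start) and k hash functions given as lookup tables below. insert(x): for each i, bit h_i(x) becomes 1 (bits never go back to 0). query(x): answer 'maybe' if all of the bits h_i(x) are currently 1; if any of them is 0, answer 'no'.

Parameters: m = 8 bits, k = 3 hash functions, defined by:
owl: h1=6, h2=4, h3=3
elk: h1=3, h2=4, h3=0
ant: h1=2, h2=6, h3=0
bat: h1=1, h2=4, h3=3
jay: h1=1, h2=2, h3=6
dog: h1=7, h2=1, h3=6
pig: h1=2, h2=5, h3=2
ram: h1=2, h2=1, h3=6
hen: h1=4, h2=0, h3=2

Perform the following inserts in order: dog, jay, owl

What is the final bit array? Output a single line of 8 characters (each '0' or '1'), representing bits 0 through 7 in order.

Answer: 01111011

Derivation:
Start: bits=00000000
After insert 'dog': sets bits 1 6 7 -> bits=01000011
After insert 'jay': sets bits 1 2 6 -> bits=01100011
After insert 'owl': sets bits 3 4 6 -> bits=01111011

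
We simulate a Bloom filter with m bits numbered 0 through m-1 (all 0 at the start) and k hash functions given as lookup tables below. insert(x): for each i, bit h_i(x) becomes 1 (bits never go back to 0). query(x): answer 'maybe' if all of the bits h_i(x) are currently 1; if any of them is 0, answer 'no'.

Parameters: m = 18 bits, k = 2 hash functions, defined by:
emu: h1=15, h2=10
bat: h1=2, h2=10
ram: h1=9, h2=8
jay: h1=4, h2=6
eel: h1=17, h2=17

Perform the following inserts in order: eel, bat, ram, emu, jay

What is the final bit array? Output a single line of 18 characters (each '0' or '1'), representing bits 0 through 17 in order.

Start: bits=000000000000000000
After insert 'eel': sets bits 17 -> bits=000000000000000001
After insert 'bat': sets bits 2 10 -> bits=001000000010000001
After insert 'ram': sets bits 8 9 -> bits=001000001110000001
After insert 'emu': sets bits 10 15 -> bits=001000001110000101
After insert 'jay': sets bits 4 6 -> bits=001010101110000101

Answer: 001010101110000101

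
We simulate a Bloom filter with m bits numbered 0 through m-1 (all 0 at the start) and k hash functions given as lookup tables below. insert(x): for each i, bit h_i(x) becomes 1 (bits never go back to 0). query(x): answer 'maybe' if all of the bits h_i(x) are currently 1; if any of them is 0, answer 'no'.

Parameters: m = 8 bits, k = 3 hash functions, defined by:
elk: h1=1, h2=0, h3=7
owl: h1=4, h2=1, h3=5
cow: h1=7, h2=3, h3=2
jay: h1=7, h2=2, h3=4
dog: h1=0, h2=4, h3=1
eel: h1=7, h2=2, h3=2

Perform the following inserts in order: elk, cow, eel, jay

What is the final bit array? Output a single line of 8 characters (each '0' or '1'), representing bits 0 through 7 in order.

Start: bits=00000000
After insert 'elk': sets bits 0 1 7 -> bits=11000001
After insert 'cow': sets bits 2 3 7 -> bits=11110001
After insert 'eel': sets bits 2 7 -> bits=11110001
After insert 'jay': sets bits 2 4 7 -> bits=11111001

Answer: 11111001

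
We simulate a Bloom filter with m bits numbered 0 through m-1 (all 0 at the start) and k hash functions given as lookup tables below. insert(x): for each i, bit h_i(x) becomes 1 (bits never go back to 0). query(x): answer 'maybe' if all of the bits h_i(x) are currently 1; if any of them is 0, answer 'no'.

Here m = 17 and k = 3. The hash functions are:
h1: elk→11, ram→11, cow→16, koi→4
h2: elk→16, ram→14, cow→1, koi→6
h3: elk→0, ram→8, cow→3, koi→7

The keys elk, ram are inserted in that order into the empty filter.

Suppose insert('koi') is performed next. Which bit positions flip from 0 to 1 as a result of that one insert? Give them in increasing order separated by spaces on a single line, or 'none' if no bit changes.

Start: bits=00000000000000000
After insert 'elk': sets bits 0 11 16 -> bits=10000000000100001
After insert 'ram': sets bits 8 11 14 -> bits=10000000100100101
insert 'koi' would touch bits 4 6 7; currently bit4=0, bit6=0, bit7=0
Bits that are 0 among those (would change 0->1): 4 6 7

Answer: 4 6 7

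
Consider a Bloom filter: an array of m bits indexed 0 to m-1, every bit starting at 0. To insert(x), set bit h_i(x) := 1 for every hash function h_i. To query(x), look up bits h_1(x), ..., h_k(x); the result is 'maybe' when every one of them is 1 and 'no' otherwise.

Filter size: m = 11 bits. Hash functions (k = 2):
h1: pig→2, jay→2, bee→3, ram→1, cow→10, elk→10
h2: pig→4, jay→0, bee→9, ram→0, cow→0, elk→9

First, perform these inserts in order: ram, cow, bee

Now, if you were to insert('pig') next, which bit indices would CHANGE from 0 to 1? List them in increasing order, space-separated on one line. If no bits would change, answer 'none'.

Start: bits=00000000000
After insert 'ram': sets bits 0 1 -> bits=11000000000
After insert 'cow': sets bits 0 10 -> bits=11000000001
After insert 'bee': sets bits 3 9 -> bits=11010000011
insert 'pig' would touch bits 2 4; currently bit2=0, bit4=0
Bits that are 0 among those (would change 0->1): 2 4

Answer: 2 4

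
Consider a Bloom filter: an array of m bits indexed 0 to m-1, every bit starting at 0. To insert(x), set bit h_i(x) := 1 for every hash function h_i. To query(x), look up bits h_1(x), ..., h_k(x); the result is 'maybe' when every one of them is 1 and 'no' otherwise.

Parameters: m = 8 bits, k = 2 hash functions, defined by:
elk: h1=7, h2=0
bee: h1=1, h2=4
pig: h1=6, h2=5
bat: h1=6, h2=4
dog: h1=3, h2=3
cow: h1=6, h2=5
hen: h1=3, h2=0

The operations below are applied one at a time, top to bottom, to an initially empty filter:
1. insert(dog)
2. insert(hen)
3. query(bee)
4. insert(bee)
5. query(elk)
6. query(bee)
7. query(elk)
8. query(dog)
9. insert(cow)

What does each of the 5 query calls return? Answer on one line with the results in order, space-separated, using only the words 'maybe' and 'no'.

Start: bits=00000000
Op 1: insert dog -> sets bits 3 -> bits=00010000
Op 2: insert hen -> sets bits 0 3 -> bits=10010000
Op 3: query bee -> checks bit1=0, bit4=0 (has a 0) -> no
Op 4: insert bee -> sets bits 1 4 -> bits=11011000
Op 5: query elk -> checks bit0=1, bit7=0 (has a 0) -> no
Op 6: query bee -> checks bit1=1, bit4=1 (all 1) -> maybe
Op 7: query elk -> checks bit0=1, bit7=0 (has a 0) -> no
Op 8: query dog -> checks bit3=1 (all 1) -> maybe
Op 9: insert cow -> sets bits 5 6 -> bits=11011110
Query results in order: no no maybe no maybe

Answer: no no maybe no maybe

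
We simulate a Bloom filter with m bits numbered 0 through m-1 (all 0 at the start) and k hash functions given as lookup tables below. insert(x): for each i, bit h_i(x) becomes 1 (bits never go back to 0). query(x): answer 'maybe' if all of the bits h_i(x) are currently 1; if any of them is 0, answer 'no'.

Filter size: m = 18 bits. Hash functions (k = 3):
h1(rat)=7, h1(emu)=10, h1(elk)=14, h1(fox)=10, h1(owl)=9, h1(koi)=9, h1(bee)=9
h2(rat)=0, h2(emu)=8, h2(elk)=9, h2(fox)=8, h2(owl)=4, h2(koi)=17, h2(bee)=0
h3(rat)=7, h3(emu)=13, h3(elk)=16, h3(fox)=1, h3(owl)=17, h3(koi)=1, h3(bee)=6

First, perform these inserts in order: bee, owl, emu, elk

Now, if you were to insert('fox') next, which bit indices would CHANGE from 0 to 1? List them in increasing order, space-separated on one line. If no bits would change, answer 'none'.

Start: bits=000000000000000000
After insert 'bee': sets bits 0 6 9 -> bits=100000100100000000
After insert 'owl': sets bits 4 9 17 -> bits=100010100100000001
After insert 'emu': sets bits 8 10 13 -> bits=100010101110010001
After insert 'elk': sets bits 9 14 16 -> bits=100010101110011011
insert 'fox' would touch bits 1 8 10; currently bit1=0, bit8=1, bit10=1
Bits that are 0 among those (would change 0->1): 1

Answer: 1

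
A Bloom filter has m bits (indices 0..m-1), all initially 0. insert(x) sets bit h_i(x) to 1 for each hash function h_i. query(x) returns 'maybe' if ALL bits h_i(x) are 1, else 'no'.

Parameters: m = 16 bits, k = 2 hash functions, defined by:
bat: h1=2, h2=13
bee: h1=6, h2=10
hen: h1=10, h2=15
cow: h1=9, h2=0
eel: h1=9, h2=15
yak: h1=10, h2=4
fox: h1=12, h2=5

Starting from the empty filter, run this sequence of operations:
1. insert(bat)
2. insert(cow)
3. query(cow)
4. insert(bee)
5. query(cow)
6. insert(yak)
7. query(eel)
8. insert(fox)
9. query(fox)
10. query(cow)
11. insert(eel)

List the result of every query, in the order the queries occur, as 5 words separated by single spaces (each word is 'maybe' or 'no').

Answer: maybe maybe no maybe maybe

Derivation:
Start: bits=0000000000000000
Op 1: insert bat -> sets bits 2 13 -> bits=0010000000000100
Op 2: insert cow -> sets bits 0 9 -> bits=1010000001000100
Op 3: query cow -> checks bit0=1, bit9=1 (all 1) -> maybe
Op 4: insert bee -> sets bits 6 10 -> bits=1010001001100100
Op 5: query cow -> checks bit0=1, bit9=1 (all 1) -> maybe
Op 6: insert yak -> sets bits 4 10 -> bits=1010101001100100
Op 7: query eel -> checks bit9=1, bit15=0 (has a 0) -> no
Op 8: insert fox -> sets bits 5 12 -> bits=1010111001101100
Op 9: query fox -> checks bit5=1, bit12=1 (all 1) -> maybe
Op 10: query cow -> checks bit0=1, bit9=1 (all 1) -> maybe
Op 11: insert eel -> sets bits 9 15 -> bits=1010111001101101
Query results in order: maybe maybe no maybe maybe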